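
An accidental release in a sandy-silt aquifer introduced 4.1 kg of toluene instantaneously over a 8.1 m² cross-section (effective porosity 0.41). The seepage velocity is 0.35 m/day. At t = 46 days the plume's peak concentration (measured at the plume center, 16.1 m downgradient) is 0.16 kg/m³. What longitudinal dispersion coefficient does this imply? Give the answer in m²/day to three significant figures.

At the plume center C_max = M/(n_e·A·√(4πDt)), so D = M²/(4πt·(n_e·A·C_max)²).
n_e·A·C_max = 0.41 × 8.1 × 0.16 = 0.5314 kg/m.
D = 4.1²/(4π × 46 × 0.5314²) = 0.103 m²/day.

0.103 m²/day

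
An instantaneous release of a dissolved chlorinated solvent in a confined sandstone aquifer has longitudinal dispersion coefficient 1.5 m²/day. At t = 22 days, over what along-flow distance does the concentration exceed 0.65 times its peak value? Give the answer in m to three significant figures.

15.1 m

The plume is Gaussian with σ = √(2Dt) = √(2 × 1.5 × 22) = 8.124 m.
C/C_peak = exp(−Δx²/(2σ²)) = 0.65 ⇒ Δx = σ·√(−2 ln 0.65) = 8.124 × 0.9282 = 7.541 m.
Width = 2Δx = 15.1 m.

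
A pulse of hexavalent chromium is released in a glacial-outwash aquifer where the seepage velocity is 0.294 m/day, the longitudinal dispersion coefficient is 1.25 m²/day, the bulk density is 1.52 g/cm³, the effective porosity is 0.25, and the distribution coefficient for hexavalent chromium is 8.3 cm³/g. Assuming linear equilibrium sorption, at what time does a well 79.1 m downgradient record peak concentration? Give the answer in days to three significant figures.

Retardation factor R = 1 + ρ_b·K_d/n = 1 + 1.52 × 8.3/0.25 = 51.46.
Sorption retards both mechanisms: v_R = v/R = 0.005713 m/day, D_R = D/R = 0.02429 m²/day.
Peak time from v_R²t² + 2D_R t − x² = 0: t = (√(D_R² + v_R²x²) − D_R)/v_R².
√(D_R² + v_R²x²) = √(0.02429² + 0.005713² × 79.1²) = 0.4526; v_R² = 3.264e-05.
t = (0.4526 − 0.02429)/3.264e-05 = 13100 days.

13100 days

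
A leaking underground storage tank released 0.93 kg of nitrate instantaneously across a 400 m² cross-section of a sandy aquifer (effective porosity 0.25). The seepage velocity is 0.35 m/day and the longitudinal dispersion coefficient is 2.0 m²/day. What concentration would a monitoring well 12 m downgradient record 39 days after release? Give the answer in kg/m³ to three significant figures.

For an instantaneous plane source, C(x,t) = M/(n_e·A·√(4πDt)) · exp(−(x−vt)²/(4Dt)), with n_e·A the pore (flow) area.
Plume center vt = 0.35 × 39 = 13.65 m, so the well at 12 m is 1.65 m upgradient of the peak.
√(4πDt) = 31.31 m, giving peak height M/(n_e·A·√(4πDt)) = 0.93/(0.25 × 400 × 31.31) = 0.0002970 kg/m³.
(x−vt)²/(4Dt) = (-1.65)²/(4 × 2.0 × 39) = 0.008726; exp(−0.008726) = 0.9913.
C = 0.0002970 × 0.9913 = 0.000294 kg/m³.

0.000294 kg/m³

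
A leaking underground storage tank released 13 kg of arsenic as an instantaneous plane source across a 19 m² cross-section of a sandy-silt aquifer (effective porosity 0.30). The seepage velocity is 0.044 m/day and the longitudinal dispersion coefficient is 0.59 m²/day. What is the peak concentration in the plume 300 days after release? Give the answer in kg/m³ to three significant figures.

0.0484 kg/m³

The peak of an instantaneous 1D plume sits at x = vt; there the Gaussian factor is 1 and C_max = M/(n_e·A·√(4πDt)), where n_e·A is the pore area the mass is dissolved in.
√(4πDt) = √(4π × 0.59 × 300) = 47.16 m, so C_max = 13/(0.30 × 19 × 47.16) = 0.0484 kg/m³.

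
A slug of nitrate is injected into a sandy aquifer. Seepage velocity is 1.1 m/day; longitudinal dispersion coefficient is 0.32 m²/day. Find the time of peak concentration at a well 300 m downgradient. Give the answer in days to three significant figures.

272 days

For the 1D instantaneous-source solution, setting ∂C/∂t = 0 at fixed x gives v²t² + 2Dt − x² = 0, so t = (√(D² + v²x²) − D)/v².
√(D² + v²x²) = √(0.32² + 1.1² × 300²) = 330.0; v² = 1.21.
t = (330.0 − 0.32)/1.21 = 272 days (vs. the pure-advection estimate x/v = 273 d).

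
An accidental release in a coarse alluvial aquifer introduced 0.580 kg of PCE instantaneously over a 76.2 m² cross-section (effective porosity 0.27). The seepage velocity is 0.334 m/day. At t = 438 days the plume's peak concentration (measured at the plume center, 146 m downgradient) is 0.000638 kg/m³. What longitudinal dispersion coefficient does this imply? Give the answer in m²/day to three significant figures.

0.355 m²/day

At the plume center C_max = M/(n_e·A·√(4πDt)), so D = M²/(4πt·(n_e·A·C_max)²).
n_e·A·C_max = 0.27 × 76.2 × 0.000638 = 0.01313 kg/m.
D = 0.580²/(4π × 438 × 0.01313²) = 0.355 m²/day.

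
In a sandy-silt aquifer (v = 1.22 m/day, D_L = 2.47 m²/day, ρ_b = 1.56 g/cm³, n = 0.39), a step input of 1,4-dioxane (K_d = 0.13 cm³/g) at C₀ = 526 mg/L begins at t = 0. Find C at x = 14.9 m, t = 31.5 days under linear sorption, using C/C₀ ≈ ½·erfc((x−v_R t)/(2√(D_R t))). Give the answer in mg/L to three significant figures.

Retardation factor R = 1 + ρ_b·K_d/n = 1 + 1.56 × 0.13/0.39 = 1.520.
Sorption retards both mechanisms: v_R = v/R = 0.8026 m/day, D_R = D/R = 1.625 m²/day.
v_R·t = 0.8026 × 31.5 = 25.2819 m; 2√(D_R t) = 14.31 m; argument = (14.9 − 25.2819)/14.31 = -0.7255.
C = C₀ × ½·erfc(-0.7255) = 526 × 0.8476 = 446 mg/L.

446 mg/L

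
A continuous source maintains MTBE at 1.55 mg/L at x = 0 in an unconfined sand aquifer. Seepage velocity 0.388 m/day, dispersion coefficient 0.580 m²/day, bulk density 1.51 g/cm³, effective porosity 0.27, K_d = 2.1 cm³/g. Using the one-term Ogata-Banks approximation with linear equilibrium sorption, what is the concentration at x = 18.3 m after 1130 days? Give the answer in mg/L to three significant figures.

Retardation factor R = 1 + ρ_b·K_d/n = 1 + 1.51 × 2.1/0.27 = 12.74.
Sorption retards both mechanisms: v_R = v/R = 0.03046 m/day, D_R = D/R = 0.04553 m²/day.
v_R·t = 0.03046 × 1130 = 34.4198 m; 2√(D_R t) = 14.35 m; argument = (18.3 − 34.4198)/14.35 = -1.123.
C = C₀ × ½·erfc(-1.123) = 1.55 × 0.9439 = 1.46 mg/L.

1.46 mg/L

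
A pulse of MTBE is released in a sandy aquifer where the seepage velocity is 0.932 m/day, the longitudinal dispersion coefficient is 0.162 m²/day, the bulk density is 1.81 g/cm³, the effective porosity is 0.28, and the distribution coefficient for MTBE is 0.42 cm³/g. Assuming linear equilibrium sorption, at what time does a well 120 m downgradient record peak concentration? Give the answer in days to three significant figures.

478 days

Retardation factor R = 1 + ρ_b·K_d/n = 1 + 1.81 × 0.42/0.28 = 3.715.
Sorption retards both mechanisms: v_R = v/R = 0.2509 m/day, D_R = D/R = 0.04361 m²/day.
Peak time from v_R²t² + 2D_R t − x² = 0: t = (√(D_R² + v_R²x²) − D_R)/v_R².
√(D_R² + v_R²x²) = √(0.04361² + 0.2509² × 120²) = 30.11; v_R² = 0.06295.
t = (30.11 − 0.04361)/0.06295 = 478 days.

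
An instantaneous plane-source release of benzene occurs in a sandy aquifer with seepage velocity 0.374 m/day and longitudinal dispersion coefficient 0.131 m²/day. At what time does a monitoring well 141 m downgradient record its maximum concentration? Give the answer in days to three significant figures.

376 days

For the 1D instantaneous-source solution, setting ∂C/∂t = 0 at fixed x gives v²t² + 2Dt − x² = 0, so t = (√(D² + v²x²) − D)/v².
√(D² + v²x²) = √(0.131² + 0.374² × 141²) = 52.73; v² = 0.139876.
t = (52.73 − 0.131)/0.139876 = 376 days (vs. the pure-advection estimate x/v = 377 d).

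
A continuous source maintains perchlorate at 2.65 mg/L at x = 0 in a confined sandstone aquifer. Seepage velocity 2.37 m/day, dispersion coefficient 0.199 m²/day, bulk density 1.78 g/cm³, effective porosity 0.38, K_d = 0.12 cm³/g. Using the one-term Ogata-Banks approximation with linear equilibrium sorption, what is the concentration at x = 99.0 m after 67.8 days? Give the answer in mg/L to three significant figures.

2.18 mg/L

Retardation factor R = 1 + ρ_b·K_d/n = 1 + 1.78 × 0.12/0.38 = 1.562.
Sorption retards both mechanisms: v_R = v/R = 1.517 m/day, D_R = D/R = 0.1274 m²/day.
v_R·t = 1.517 × 67.8 = 102.8526 m; 2√(D_R t) = 5.878 m; argument = (99.0 − 102.8526)/5.878 = -0.6554.
C = C₀ × ½·erfc(-0.6554) = 2.65 × 0.8230 = 2.18 mg/L.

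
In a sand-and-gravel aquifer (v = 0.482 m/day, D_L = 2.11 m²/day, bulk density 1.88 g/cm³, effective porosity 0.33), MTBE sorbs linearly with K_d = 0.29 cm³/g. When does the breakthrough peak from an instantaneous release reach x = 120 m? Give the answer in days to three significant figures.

637 days

Retardation factor R = 1 + ρ_b·K_d/n = 1 + 1.88 × 0.29/0.33 = 2.652.
Sorption retards both mechanisms: v_R = v/R = 0.1817 m/day, D_R = D/R = 0.7956 m²/day.
Peak time from v_R²t² + 2D_R t − x² = 0: t = (√(D_R² + v_R²x²) − D_R)/v_R².
√(D_R² + v_R²x²) = √(0.7956² + 0.1817² × 120²) = 21.82; v_R² = 0.03301.
t = (21.82 − 0.7956)/0.03301 = 637 days.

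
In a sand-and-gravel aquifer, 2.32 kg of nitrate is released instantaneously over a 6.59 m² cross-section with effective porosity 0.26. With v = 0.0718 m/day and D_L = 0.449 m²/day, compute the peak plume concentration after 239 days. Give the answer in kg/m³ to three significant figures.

0.0369 kg/m³

The peak of an instantaneous 1D plume sits at x = vt; there the Gaussian factor is 1 and C_max = M/(n_e·A·√(4πDt)), where n_e·A is the pore area the mass is dissolved in.
√(4πDt) = √(4π × 0.449 × 239) = 36.72 m, so C_max = 2.32/(0.26 × 6.59 × 36.72) = 0.0369 kg/m³.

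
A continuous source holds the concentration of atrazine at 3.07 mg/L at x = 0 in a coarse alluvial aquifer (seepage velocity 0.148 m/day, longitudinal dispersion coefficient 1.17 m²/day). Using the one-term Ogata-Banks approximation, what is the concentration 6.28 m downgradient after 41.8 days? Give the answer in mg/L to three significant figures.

1.52 mg/L

For a continuous step input, C/C₀ ≈ ½·erfc((x−vt)/(2√(Dt))).
vt = 0.148 × 41.8 = 6.1864 m and 2√(Dt) = 2√(1.17 × 41.8) = 13.99 m.
Argument (x−vt)/(2√(Dt)) = (6.28 − 6.1864)/13.99 = 0.006690; ½·erfc(0.006690) = 0.4962.
C = 3.07 × 0.4962 = 1.52 mg/L.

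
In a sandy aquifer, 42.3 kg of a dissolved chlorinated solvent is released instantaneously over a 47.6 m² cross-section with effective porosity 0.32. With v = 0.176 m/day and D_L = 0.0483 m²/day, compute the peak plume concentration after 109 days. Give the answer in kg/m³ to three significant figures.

0.341 kg/m³

The peak of an instantaneous 1D plume sits at x = vt; there the Gaussian factor is 1 and C_max = M/(n_e·A·√(4πDt)), where n_e·A is the pore area the mass is dissolved in.
√(4πDt) = √(4π × 0.0483 × 109) = 8.134 m, so C_max = 42.3/(0.32 × 47.6 × 8.134) = 0.341 kg/m³.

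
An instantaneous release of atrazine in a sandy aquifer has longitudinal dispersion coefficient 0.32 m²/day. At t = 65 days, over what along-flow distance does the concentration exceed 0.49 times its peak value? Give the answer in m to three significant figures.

The plume is Gaussian with σ = √(2Dt) = √(2 × 0.32 × 65) = 6.450 m.
C/C_peak = exp(−Δx²/(2σ²)) = 0.49 ⇒ Δx = σ·√(−2 ln 0.49) = 6.450 × 1.194 = 7.701 m.
Width = 2Δx = 15.4 m.

15.4 m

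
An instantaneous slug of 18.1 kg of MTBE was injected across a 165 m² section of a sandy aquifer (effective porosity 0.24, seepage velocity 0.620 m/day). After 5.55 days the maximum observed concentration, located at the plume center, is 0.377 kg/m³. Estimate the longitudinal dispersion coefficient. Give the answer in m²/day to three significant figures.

0.0211 m²/day

At the plume center C_max = M/(n_e·A·√(4πDt)), so D = M²/(4πt·(n_e·A·C_max)²).
n_e·A·C_max = 0.24 × 165 × 0.377 = 14.93 kg/m.
D = 18.1²/(4π × 5.55 × 14.93²) = 0.0211 m²/day.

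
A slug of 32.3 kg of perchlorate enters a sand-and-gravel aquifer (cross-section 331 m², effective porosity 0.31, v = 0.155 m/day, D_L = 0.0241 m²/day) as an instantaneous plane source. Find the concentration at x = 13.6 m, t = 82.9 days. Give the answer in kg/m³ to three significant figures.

0.0585 kg/m³

For an instantaneous plane source, C(x,t) = M/(n_e·A·√(4πDt)) · exp(−(x−vt)²/(4Dt)), with n_e·A the pore (flow) area.
Plume center vt = 0.155 × 82.9 = 12.8495 m, so the well at 13.6 m is 0.7505 m downgradient of the peak.
√(4πDt) = 5.011 m, giving peak height M/(n_e·A·√(4πDt)) = 32.3/(0.31 × 331 × 5.011) = 0.06282 kg/m³.
(x−vt)²/(4Dt) = (0.7505)²/(4 × 0.0241 × 82.9) = 0.07048; exp(−0.07048) = 0.9319.
C = 0.06282 × 0.9319 = 0.0585 kg/m³.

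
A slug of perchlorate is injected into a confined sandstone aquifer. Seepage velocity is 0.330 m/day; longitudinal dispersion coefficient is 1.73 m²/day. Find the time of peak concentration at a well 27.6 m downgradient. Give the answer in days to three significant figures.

For the 1D instantaneous-source solution, setting ∂C/∂t = 0 at fixed x gives v²t² + 2Dt − x² = 0, so t = (√(D² + v²x²) − D)/v².
√(D² + v²x²) = √(1.73² + 0.330² × 27.6²) = 9.271; v² = 0.1089.
t = (9.271 − 1.73)/0.1089 = 69.2 days (vs. the pure-advection estimate x/v = 83.6 d).

69.2 days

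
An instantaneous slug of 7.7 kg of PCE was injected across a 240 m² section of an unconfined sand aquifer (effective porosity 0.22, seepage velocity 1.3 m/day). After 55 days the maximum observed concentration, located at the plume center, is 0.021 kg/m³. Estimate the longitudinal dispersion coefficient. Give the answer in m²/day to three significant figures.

0.0698 m²/day

At the plume center C_max = M/(n_e·A·√(4πDt)), so D = M²/(4πt·(n_e·A·C_max)²).
n_e·A·C_max = 0.22 × 240 × 0.021 = 1.109 kg/m.
D = 7.7²/(4π × 55 × 1.109²) = 0.0698 m²/day.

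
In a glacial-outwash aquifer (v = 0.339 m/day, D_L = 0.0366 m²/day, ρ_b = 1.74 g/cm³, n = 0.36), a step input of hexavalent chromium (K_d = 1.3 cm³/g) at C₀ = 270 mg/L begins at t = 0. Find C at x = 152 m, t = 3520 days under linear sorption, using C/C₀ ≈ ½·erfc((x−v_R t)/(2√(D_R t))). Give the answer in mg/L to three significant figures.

Retardation factor R = 1 + ρ_b·K_d/n = 1 + 1.74 × 1.3/0.36 = 7.283.
Sorption retards both mechanisms: v_R = v/R = 0.04655 m/day, D_R = D/R = 0.005025 m²/day.
v_R·t = 0.04655 × 3520 = 163.856 m; 2√(D_R t) = 8.411 m; argument = (152 − 163.856)/8.411 = -1.410.
C = C₀ × ½·erfc(-1.410) = 270 × 0.9769 = 264 mg/L.

264 mg/L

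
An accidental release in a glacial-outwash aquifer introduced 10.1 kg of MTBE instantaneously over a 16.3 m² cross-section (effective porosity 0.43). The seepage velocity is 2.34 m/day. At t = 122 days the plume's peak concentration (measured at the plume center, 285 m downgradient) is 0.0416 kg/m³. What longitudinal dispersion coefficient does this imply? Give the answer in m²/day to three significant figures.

0.783 m²/day

At the plume center C_max = M/(n_e·A·√(4πDt)), so D = M²/(4πt·(n_e·A·C_max)²).
n_e·A·C_max = 0.43 × 16.3 × 0.0416 = 0.2916 kg/m.
D = 10.1²/(4π × 122 × 0.2916²) = 0.783 m²/day.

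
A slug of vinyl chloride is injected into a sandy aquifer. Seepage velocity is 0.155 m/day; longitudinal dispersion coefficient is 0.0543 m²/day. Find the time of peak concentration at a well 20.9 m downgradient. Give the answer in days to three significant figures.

133 days

For the 1D instantaneous-source solution, setting ∂C/∂t = 0 at fixed x gives v²t² + 2Dt − x² = 0, so t = (√(D² + v²x²) − D)/v².
√(D² + v²x²) = √(0.0543² + 0.155² × 20.9²) = 3.240; v² = 0.024025.
t = (3.240 − 0.0543)/0.024025 = 133 days (vs. the pure-advection estimate x/v = 135 d).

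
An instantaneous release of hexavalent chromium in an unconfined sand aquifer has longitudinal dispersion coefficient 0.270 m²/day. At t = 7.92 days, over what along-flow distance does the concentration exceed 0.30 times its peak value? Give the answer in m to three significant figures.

6.42 m

The plume is Gaussian with σ = √(2Dt) = √(2 × 0.270 × 7.92) = 2.068 m.
C/C_peak = exp(−Δx²/(2σ²)) = 0.30 ⇒ Δx = σ·√(−2 ln 0.30) = 2.068 × 1.552 = 3.210 m.
Width = 2Δx = 6.42 m.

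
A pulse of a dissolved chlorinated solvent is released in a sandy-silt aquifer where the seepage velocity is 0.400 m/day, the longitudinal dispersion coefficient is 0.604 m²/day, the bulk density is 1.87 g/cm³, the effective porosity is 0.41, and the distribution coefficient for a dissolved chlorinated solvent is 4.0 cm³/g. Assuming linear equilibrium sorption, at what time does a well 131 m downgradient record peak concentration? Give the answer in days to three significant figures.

Retardation factor R = 1 + ρ_b·K_d/n = 1 + 1.87 × 4.0/0.41 = 19.24.
Sorption retards both mechanisms: v_R = v/R = 0.02079 m/day, D_R = D/R = 0.03139 m²/day.
Peak time from v_R²t² + 2D_R t − x² = 0: t = (√(D_R² + v_R²x²) − D_R)/v_R².
√(D_R² + v_R²x²) = √(0.03139² + 0.02079² × 131²) = 2.724; v_R² = 0.0004322.
t = (2.724 − 0.03139)/0.0004322 = 6230 days.

6230 days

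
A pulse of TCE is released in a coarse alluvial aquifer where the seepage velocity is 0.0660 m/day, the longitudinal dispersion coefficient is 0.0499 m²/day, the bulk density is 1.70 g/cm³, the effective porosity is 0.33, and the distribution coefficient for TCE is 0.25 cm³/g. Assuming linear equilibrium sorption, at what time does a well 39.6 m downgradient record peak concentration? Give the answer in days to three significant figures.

1350 days

Retardation factor R = 1 + ρ_b·K_d/n = 1 + 1.70 × 0.25/0.33 = 2.288.
Sorption retards both mechanisms: v_R = v/R = 0.02885 m/day, D_R = D/R = 0.02181 m²/day.
Peak time from v_R²t² + 2D_R t − x² = 0: t = (√(D_R² + v_R²x²) − D_R)/v_R².
√(D_R² + v_R²x²) = √(0.02181² + 0.02885² × 39.6²) = 1.143; v_R² = 0.0008323.
t = (1.143 − 0.02181)/0.0008323 = 1350 days.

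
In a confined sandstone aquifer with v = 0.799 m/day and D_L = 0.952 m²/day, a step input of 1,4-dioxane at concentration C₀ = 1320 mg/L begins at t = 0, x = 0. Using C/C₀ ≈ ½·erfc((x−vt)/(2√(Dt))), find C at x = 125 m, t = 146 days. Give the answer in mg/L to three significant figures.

For a continuous step input, C/C₀ ≈ ½·erfc((x−vt)/(2√(Dt))).
vt = 0.799 × 146 = 116.654 m and 2√(Dt) = 2√(0.952 × 146) = 23.58 m.
Argument (x−vt)/(2√(Dt)) = (125 − 116.654)/23.58 = 0.3539; ½·erfc(0.3539) = 0.3084.
C = 1320 × 0.3084 = 407 mg/L.

407 mg/L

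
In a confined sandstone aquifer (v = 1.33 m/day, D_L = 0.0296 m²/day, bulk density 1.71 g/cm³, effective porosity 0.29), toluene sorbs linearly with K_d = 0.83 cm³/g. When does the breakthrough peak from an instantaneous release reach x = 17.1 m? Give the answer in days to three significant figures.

75.7 days

Retardation factor R = 1 + ρ_b·K_d/n = 1 + 1.71 × 0.83/0.29 = 5.894.
Sorption retards both mechanisms: v_R = v/R = 0.2257 m/day, D_R = D/R = 0.005022 m²/day.
Peak time from v_R²t² + 2D_R t − x² = 0: t = (√(D_R² + v_R²x²) − D_R)/v_R².
√(D_R² + v_R²x²) = √(0.005022² + 0.2257² × 17.1²) = 3.859; v_R² = 0.05094.
t = (3.859 − 0.005022)/0.05094 = 75.7 days.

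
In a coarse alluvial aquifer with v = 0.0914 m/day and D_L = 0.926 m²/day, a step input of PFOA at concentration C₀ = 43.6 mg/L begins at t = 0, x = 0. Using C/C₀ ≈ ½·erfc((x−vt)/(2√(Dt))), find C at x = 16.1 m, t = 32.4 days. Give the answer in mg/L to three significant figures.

For a continuous step input, C/C₀ ≈ ½·erfc((x−vt)/(2√(Dt))).
vt = 0.0914 × 32.4 = 2.96136 m and 2√(Dt) = 2√(0.926 × 32.4) = 10.95 m.
Argument (x−vt)/(2√(Dt)) = (16.1 − 2.96136)/10.95 = 1.200; ½·erfc(1.200) = 0.04484.
C = 43.6 × 0.04484 = 1.96 mg/L.

1.96 mg/L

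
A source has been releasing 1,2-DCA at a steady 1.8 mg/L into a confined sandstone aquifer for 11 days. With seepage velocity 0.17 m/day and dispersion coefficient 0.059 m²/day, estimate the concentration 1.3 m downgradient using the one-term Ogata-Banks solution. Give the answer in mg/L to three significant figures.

1.24 mg/L

For a continuous step input, C/C₀ ≈ ½·erfc((x−vt)/(2√(Dt))).
vt = 0.17 × 11 = 1.87 m and 2√(Dt) = 2√(0.059 × 11) = 1.611 m.
Argument (x−vt)/(2√(Dt)) = (1.3 − 1.87)/1.611 = -0.3538; ½·erfc(-0.3538) = 0.6916.
C = 1.8 × 0.6916 = 1.24 mg/L.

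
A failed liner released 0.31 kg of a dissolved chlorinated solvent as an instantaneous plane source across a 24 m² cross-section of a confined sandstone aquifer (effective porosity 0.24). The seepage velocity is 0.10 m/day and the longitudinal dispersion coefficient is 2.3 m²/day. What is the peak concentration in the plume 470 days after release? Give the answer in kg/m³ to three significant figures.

0.000462 kg/m³

The peak of an instantaneous 1D plume sits at x = vt; there the Gaussian factor is 1 and C_max = M/(n_e·A·√(4πDt)), where n_e·A is the pore area the mass is dissolved in.
√(4πDt) = √(4π × 2.3 × 470) = 116.6 m, so C_max = 0.31/(0.24 × 24 × 116.6) = 0.000462 kg/m³.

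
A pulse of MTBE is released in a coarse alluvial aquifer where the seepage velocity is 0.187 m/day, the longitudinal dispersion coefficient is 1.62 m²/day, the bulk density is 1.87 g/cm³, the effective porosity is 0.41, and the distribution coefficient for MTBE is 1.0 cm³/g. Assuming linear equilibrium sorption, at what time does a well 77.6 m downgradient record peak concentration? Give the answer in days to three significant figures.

Retardation factor R = 1 + ρ_b·K_d/n = 1 + 1.87 × 1.0/0.41 = 5.561.
Sorption retards both mechanisms: v_R = v/R = 0.03363 m/day, D_R = D/R = 0.2913 m²/day.
Peak time from v_R²t² + 2D_R t − x² = 0: t = (√(D_R² + v_R²x²) − D_R)/v_R².
√(D_R² + v_R²x²) = √(0.2913² + 0.03363² × 77.6²) = 2.626; v_R² = 0.001131.
t = (2.626 − 0.2913)/0.001131 = 2060 days.

2060 days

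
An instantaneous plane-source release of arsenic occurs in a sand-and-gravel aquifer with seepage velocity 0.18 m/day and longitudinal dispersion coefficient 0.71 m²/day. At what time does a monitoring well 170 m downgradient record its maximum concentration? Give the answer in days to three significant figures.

For the 1D instantaneous-source solution, setting ∂C/∂t = 0 at fixed x gives v²t² + 2Dt − x² = 0, so t = (√(D² + v²x²) − D)/v².
√(D² + v²x²) = √(0.71² + 0.18² × 170²) = 30.61; v² = 0.0324.
t = (30.61 − 0.71)/0.0324 = 923 days (vs. the pure-advection estimate x/v = 944 d).

923 days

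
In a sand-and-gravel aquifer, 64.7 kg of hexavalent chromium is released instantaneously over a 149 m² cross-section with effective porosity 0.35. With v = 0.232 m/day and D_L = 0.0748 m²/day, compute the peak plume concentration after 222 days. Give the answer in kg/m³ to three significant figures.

0.0859 kg/m³

The peak of an instantaneous 1D plume sits at x = vt; there the Gaussian factor is 1 and C_max = M/(n_e·A·√(4πDt)), where n_e·A is the pore area the mass is dissolved in.
√(4πDt) = √(4π × 0.0748 × 222) = 14.45 m, so C_max = 64.7/(0.35 × 149 × 14.45) = 0.0859 kg/m³.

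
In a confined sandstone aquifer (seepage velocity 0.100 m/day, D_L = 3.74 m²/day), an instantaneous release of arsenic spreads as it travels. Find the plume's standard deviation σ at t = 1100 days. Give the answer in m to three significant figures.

Dispersive spreading gives a Gaussian with σ² = 2Dt; advection only shifts the center.
σ = √(2 × 3.74 × 1100) = 90.7 m.

90.7 m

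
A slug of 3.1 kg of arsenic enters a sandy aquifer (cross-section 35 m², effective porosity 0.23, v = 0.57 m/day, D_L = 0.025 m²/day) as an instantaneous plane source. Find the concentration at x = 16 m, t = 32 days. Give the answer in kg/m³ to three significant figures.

For an instantaneous plane source, C(x,t) = M/(n_e·A·√(4πDt)) · exp(−(x−vt)²/(4Dt)), with n_e·A the pore (flow) area.
Plume center vt = 0.57 × 32 = 18.24 m, so the well at 16 m is 2.24 m upgradient of the peak.
√(4πDt) = 3.171 m, giving peak height M/(n_e·A·√(4πDt)) = 3.1/(0.23 × 35 × 3.171) = 0.1214 kg/m³.
(x−vt)²/(4Dt) = (-2.24)²/(4 × 0.025 × 32) = 1.568; exp(−1.568) = 0.2085.
C = 0.1214 × 0.2085 = 0.0253 kg/m³.

0.0253 kg/m³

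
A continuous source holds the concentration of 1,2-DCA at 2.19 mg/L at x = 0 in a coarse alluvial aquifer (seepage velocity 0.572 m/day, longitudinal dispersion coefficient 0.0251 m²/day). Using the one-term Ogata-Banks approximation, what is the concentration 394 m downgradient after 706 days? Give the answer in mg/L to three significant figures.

For a continuous step input, C/C₀ ≈ ½·erfc((x−vt)/(2√(Dt))).
vt = 0.572 × 706 = 403.832 m and 2√(Dt) = 2√(0.0251 × 706) = 8.419 m.
Argument (x−vt)/(2√(Dt)) = (394 − 403.832)/8.419 = -1.168; ½·erfc(-1.168) = 0.9507.
C = 2.19 × 0.9507 = 2.08 mg/L.

2.08 mg/L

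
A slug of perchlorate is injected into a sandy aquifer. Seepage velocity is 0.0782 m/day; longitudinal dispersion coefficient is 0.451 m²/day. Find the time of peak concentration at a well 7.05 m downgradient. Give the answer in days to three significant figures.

For the 1D instantaneous-source solution, setting ∂C/∂t = 0 at fixed x gives v²t² + 2Dt − x² = 0, so t = (√(D² + v²x²) − D)/v².
√(D² + v²x²) = √(0.451² + 0.0782² × 7.05²) = 0.7123; v² = 0.00611524.
t = (0.7123 − 0.451)/0.00611524 = 42.7 days (vs. the pure-advection estimate x/v = 90.2 d).

42.7 days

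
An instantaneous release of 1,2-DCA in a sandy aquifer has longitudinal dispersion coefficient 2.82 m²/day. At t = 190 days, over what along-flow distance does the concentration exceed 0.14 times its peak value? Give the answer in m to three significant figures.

130 m

The plume is Gaussian with σ = √(2Dt) = √(2 × 2.82 × 190) = 32.74 m.
C/C_peak = exp(−Δx²/(2σ²)) = 0.14 ⇒ Δx = σ·√(−2 ln 0.14) = 32.74 × 1.983 = 64.92 m.
Width = 2Δx = 130 m.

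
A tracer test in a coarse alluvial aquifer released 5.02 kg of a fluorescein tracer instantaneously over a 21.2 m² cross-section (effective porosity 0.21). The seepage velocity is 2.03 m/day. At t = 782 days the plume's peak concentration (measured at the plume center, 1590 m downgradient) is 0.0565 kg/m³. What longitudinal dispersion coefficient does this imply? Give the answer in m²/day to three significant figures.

0.0405 m²/day

At the plume center C_max = M/(n_e·A·√(4πDt)), so D = M²/(4πt·(n_e·A·C_max)²).
n_e·A·C_max = 0.21 × 21.2 × 0.0565 = 0.2515 kg/m.
D = 5.02²/(4π × 782 × 0.2515²) = 0.0405 m²/day.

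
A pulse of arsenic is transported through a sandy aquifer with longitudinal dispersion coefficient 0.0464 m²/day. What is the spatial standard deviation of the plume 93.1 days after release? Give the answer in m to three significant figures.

Dispersive spreading gives a Gaussian with σ² = 2Dt; advection only shifts the center.
σ = √(2 × 0.0464 × 93.1) = 2.94 m.

2.94 m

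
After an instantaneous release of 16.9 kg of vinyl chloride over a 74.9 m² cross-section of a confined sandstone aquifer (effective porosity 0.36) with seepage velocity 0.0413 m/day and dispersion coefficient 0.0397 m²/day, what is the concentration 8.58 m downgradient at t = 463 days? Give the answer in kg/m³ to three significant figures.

0.00910 kg/m³

For an instantaneous plane source, C(x,t) = M/(n_e·A·√(4πDt)) · exp(−(x−vt)²/(4Dt)), with n_e·A the pore (flow) area.
Plume center vt = 0.0413 × 463 = 19.1219 m, so the well at 8.58 m is 10.5419 m upgradient of the peak.
√(4πDt) = 15.20 m, giving peak height M/(n_e·A·√(4πDt)) = 16.9/(0.36 × 74.9 × 15.20) = 0.04123 kg/m³.
(x−vt)²/(4Dt) = (-10.5419)²/(4 × 0.0397 × 463) = 1.511; exp(−1.511) = 0.2207.
C = 0.04123 × 0.2207 = 0.00910 kg/m³.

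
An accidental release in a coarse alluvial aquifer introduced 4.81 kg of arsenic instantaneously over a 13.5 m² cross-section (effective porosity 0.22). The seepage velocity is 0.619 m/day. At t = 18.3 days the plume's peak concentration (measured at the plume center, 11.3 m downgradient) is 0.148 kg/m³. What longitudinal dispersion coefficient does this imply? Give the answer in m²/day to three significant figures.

0.521 m²/day

At the plume center C_max = M/(n_e·A·√(4πDt)), so D = M²/(4πt·(n_e·A·C_max)²).
n_e·A·C_max = 0.22 × 13.5 × 0.148 = 0.4396 kg/m.
D = 4.81²/(4π × 18.3 × 0.4396²) = 0.521 m²/day.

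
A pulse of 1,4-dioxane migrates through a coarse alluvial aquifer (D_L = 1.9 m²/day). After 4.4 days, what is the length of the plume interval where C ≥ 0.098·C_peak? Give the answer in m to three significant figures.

The plume is Gaussian with σ = √(2Dt) = √(2 × 1.9 × 4.4) = 4.089 m.
C/C_peak = exp(−Δx²/(2σ²)) = 0.098 ⇒ Δx = σ·√(−2 ln 0.098) = 4.089 × 2.155 = 8.812 m.
Width = 2Δx = 17.6 m.

17.6 m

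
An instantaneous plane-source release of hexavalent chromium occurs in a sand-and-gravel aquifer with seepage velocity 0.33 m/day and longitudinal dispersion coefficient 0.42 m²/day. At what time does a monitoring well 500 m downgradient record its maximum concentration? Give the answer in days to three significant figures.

1510 days

For the 1D instantaneous-source solution, setting ∂C/∂t = 0 at fixed x gives v²t² + 2Dt − x² = 0, so t = (√(D² + v²x²) − D)/v².
√(D² + v²x²) = √(0.42² + 0.33² × 500²) = 165.0; v² = 0.1089.
t = (165.0 − 0.42)/0.1089 = 1510 days (vs. the pure-advection estimate x/v = 1520 d).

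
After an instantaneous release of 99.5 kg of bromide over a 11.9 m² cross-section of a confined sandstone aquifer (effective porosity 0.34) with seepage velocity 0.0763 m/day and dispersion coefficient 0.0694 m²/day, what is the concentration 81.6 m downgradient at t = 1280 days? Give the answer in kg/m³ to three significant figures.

For an instantaneous plane source, C(x,t) = M/(n_e·A·√(4πDt)) · exp(−(x−vt)²/(4Dt)), with n_e·A the pore (flow) area.
Plume center vt = 0.0763 × 1280 = 97.664 m, so the well at 81.6 m is 16.064 m upgradient of the peak.
√(4πDt) = 33.41 m, giving peak height M/(n_e·A·√(4πDt)) = 99.5/(0.34 × 11.9 × 33.41) = 0.7361 kg/m³.
(x−vt)²/(4Dt) = (-16.064)²/(4 × 0.0694 × 1280) = 0.7262; exp(−0.7262) = 0.4837.
C = 0.7361 × 0.4837 = 0.356 kg/m³.

0.356 kg/m³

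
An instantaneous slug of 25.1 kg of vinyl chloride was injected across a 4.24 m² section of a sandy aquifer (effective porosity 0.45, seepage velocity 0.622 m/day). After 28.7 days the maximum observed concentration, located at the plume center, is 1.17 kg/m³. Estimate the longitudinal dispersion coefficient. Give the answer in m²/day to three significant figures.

0.351 m²/day

At the plume center C_max = M/(n_e·A·√(4πDt)), so D = M²/(4πt·(n_e·A·C_max)²).
n_e·A·C_max = 0.45 × 4.24 × 1.17 = 2.232 kg/m.
D = 25.1²/(4π × 28.7 × 2.232²) = 0.351 m²/day.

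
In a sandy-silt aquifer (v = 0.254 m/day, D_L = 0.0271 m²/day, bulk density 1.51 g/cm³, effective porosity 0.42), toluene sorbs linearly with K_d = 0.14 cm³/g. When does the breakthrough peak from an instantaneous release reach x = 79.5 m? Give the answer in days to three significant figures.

470 days

Retardation factor R = 1 + ρ_b·K_d/n = 1 + 1.51 × 0.14/0.42 = 1.503.
Sorption retards both mechanisms: v_R = v/R = 0.1690 m/day, D_R = D/R = 0.01803 m²/day.
Peak time from v_R²t² + 2D_R t − x² = 0: t = (√(D_R² + v_R²x²) − D_R)/v_R².
√(D_R² + v_R²x²) = √(0.01803² + 0.1690² × 79.5²) = 13.44; v_R² = 0.02856.
t = (13.44 − 0.01803)/0.02856 = 470 days.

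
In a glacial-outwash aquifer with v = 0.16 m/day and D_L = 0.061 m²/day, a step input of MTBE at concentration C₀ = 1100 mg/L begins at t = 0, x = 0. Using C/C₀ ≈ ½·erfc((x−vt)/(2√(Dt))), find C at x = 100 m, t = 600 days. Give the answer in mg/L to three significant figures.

For a continuous step input, C/C₀ ≈ ½·erfc((x−vt)/(2√(Dt))).
vt = 0.16 × 600 = 96 m and 2√(Dt) = 2√(0.061 × 600) = 12.10 m.
Argument (x−vt)/(2√(Dt)) = (100 − 96)/12.10 = 0.3306; ½·erfc(0.3306) = 0.3201.
C = 1100 × 0.3201 = 352 mg/L.

352 mg/L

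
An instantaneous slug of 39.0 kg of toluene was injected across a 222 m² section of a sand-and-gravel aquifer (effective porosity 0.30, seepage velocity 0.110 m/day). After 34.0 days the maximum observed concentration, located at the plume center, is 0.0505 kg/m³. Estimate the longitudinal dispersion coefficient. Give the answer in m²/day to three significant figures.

At the plume center C_max = M/(n_e·A·√(4πDt)), so D = M²/(4πt·(n_e·A·C_max)²).
n_e·A·C_max = 0.30 × 222 × 0.0505 = 3.363 kg/m.
D = 39.0²/(4π × 34.0 × 3.363²) = 0.315 m²/day.

0.315 m²/day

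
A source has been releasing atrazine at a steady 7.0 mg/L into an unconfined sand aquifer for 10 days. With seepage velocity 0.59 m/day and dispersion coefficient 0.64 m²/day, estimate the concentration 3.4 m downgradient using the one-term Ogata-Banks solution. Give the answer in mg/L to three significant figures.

For a continuous step input, C/C₀ ≈ ½·erfc((x−vt)/(2√(Dt))).
vt = 0.59 × 10 = 5.9 m and 2√(Dt) = 2√(0.64 × 10) = 5.060 m.
Argument (x−vt)/(2√(Dt)) = (3.4 − 5.9)/5.060 = -0.4941; ½·erfc(-0.4941) = 0.7576.
C = 7.0 × 0.7576 = 5.30 mg/L.

5.30 mg/L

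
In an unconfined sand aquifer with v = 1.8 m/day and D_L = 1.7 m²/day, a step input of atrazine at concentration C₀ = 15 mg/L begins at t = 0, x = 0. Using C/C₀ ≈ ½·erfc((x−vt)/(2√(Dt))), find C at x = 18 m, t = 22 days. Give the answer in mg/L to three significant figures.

14.9 mg/L

For a continuous step input, C/C₀ ≈ ½·erfc((x−vt)/(2√(Dt))).
vt = 1.8 × 22 = 39.6 m and 2√(Dt) = 2√(1.7 × 22) = 12.23 m.
Argument (x−vt)/(2√(Dt)) = (18 − 39.6)/12.23 = -1.766; ½·erfc(-1.766) = 0.9937.
C = 15 × 0.9937 = 14.9 mg/L.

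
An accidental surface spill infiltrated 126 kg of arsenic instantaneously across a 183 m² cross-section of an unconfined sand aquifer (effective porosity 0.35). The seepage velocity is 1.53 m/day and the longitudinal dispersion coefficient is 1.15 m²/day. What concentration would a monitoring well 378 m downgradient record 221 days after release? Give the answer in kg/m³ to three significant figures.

0.00729 kg/m³

For an instantaneous plane source, C(x,t) = M/(n_e·A·√(4πDt)) · exp(−(x−vt)²/(4Dt)), with n_e·A the pore (flow) area.
Plume center vt = 1.53 × 221 = 338.13 m, so the well at 378 m is 39.87 m downgradient of the peak.
√(4πDt) = 56.51 m, giving peak height M/(n_e·A·√(4πDt)) = 126/(0.35 × 183 × 56.51) = 0.03481 kg/m³.
(x−vt)²/(4Dt) = (39.87)²/(4 × 1.15 × 221) = 1.564; exp(−1.564) = 0.2093.
C = 0.03481 × 0.2093 = 0.00729 kg/m³.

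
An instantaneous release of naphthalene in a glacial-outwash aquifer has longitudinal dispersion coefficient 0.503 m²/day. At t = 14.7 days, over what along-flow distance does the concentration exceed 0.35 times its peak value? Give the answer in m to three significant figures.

The plume is Gaussian with σ = √(2Dt) = √(2 × 0.503 × 14.7) = 3.846 m.
C/C_peak = exp(−Δx²/(2σ²)) = 0.35 ⇒ Δx = σ·√(−2 ln 0.35) = 3.846 × 1.449 = 5.573 m.
Width = 2Δx = 11.1 m.

11.1 m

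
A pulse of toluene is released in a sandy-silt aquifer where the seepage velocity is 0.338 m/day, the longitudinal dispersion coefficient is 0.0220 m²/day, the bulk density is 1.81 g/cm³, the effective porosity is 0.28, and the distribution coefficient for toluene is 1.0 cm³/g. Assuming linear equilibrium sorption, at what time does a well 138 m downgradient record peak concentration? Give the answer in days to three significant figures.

3050 days

Retardation factor R = 1 + ρ_b·K_d/n = 1 + 1.81 × 1.0/0.28 = 7.464.
Sorption retards both mechanisms: v_R = v/R = 0.04528 m/day, D_R = D/R = 0.002947 m²/day.
Peak time from v_R²t² + 2D_R t − x² = 0: t = (√(D_R² + v_R²x²) − D_R)/v_R².
√(D_R² + v_R²x²) = √(0.002947² + 0.04528² × 138²) = 6.249; v_R² = 0.002050.
t = (6.249 − 0.002947)/0.002050 = 3050 days.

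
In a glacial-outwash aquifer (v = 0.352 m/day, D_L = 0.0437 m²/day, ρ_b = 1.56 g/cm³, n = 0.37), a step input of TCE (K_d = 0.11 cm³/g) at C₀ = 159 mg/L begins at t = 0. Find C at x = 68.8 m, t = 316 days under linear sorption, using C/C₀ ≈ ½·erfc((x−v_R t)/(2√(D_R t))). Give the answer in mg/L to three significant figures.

151 mg/L

Retardation factor R = 1 + ρ_b·K_d/n = 1 + 1.56 × 0.11/0.37 = 1.464.
Sorption retards both mechanisms: v_R = v/R = 0.2404 m/day, D_R = D/R = 0.02985 m²/day.
v_R·t = 0.2404 × 316 = 75.9664 m; 2√(D_R t) = 6.143 m; argument = (68.8 − 75.9664)/6.143 = -1.167.
C = C₀ × ½·erfc(-1.167) = 159 × 0.9506 = 151 mg/L.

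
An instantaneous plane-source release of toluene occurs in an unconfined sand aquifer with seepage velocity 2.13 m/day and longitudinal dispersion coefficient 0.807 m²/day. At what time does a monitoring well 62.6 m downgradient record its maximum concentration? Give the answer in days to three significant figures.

29.2 days

For the 1D instantaneous-source solution, setting ∂C/∂t = 0 at fixed x gives v²t² + 2Dt − x² = 0, so t = (√(D² + v²x²) − D)/v².
√(D² + v²x²) = √(0.807² + 2.13² × 62.6²) = 133.3; v² = 4.5369.
t = (133.3 − 0.807)/4.5369 = 29.2 days (vs. the pure-advection estimate x/v = 29.4 d).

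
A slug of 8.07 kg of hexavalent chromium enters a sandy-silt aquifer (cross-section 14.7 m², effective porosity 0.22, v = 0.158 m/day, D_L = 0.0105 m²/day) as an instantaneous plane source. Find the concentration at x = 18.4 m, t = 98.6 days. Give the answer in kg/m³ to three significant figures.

0.101 kg/m³

For an instantaneous plane source, C(x,t) = M/(n_e·A·√(4πDt)) · exp(−(x−vt)²/(4Dt)), with n_e·A the pore (flow) area.
Plume center vt = 0.158 × 98.6 = 15.5788 m, so the well at 18.4 m is 2.8212 m downgradient of the peak.
√(4πDt) = 3.607 m, giving peak height M/(n_e·A·√(4πDt)) = 8.07/(0.22 × 14.7 × 3.607) = 0.6918 kg/m³.
(x−vt)²/(4Dt) = (2.8212)²/(4 × 0.0105 × 98.6) = 1.922; exp(−1.922) = 0.1463.
C = 0.6918 × 0.1463 = 0.101 kg/m³.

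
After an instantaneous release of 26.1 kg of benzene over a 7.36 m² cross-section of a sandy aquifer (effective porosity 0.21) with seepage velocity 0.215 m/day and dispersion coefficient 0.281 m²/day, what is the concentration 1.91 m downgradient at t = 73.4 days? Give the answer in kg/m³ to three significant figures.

0.102 kg/m³

For an instantaneous plane source, C(x,t) = M/(n_e·A·√(4πDt)) · exp(−(x−vt)²/(4Dt)), with n_e·A the pore (flow) area.
Plume center vt = 0.215 × 73.4 = 15.781 m, so the well at 1.91 m is 13.871 m upgradient of the peak.
√(4πDt) = 16.10 m, giving peak height M/(n_e·A·√(4πDt)) = 26.1/(0.21 × 7.36 × 16.10) = 1.049 kg/m³.
(x−vt)²/(4Dt) = (-13.871)²/(4 × 0.281 × 73.4) = 2.332; exp(−2.332) = 0.09710.
C = 1.049 × 0.09710 = 0.102 kg/m³.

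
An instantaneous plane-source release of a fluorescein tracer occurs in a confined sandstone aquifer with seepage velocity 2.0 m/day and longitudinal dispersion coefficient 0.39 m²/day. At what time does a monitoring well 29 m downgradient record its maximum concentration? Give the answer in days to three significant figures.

14.4 days

For the 1D instantaneous-source solution, setting ∂C/∂t = 0 at fixed x gives v²t² + 2Dt − x² = 0, so t = (√(D² + v²x²) − D)/v².
√(D² + v²x²) = √(0.39² + 2.0² × 29²) = 58.00; v² = 4.
t = (58.00 − 0.39)/4 = 14.4 days (vs. the pure-advection estimate x/v = 14.5 d).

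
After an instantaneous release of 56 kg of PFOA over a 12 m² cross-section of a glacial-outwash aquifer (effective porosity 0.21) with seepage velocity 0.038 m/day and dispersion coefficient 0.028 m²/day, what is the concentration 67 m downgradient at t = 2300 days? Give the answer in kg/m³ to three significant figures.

For an instantaneous plane source, C(x,t) = M/(n_e·A·√(4πDt)) · exp(−(x−vt)²/(4Dt)), with n_e·A the pore (flow) area.
Plume center vt = 0.038 × 2300 = 87.4 m, so the well at 67 m is 20.4 m upgradient of the peak.
√(4πDt) = 28.45 m, giving peak height M/(n_e·A·√(4πDt)) = 56/(0.21 × 12 × 28.45) = 0.7811 kg/m³.
(x−vt)²/(4Dt) = (-20.4)²/(4 × 0.028 × 2300) = 1.616; exp(−1.616) = 0.1987.
C = 0.7811 × 0.1987 = 0.155 kg/m³.

0.155 kg/m³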